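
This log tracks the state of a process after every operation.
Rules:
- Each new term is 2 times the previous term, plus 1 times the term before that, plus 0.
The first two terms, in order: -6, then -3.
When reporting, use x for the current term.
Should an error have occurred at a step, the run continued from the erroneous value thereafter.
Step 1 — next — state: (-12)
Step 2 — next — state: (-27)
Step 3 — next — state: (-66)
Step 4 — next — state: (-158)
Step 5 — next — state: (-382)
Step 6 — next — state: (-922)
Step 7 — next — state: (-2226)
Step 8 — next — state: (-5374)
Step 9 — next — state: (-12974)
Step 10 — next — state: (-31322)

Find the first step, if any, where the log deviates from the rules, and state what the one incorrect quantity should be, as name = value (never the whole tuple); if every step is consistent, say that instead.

step 4, x = -159

Recomputing the run from the initial state:
step 1: x = -12
step 2: x = -27
step 3: x = -66
step 4: x = -159
step 5: x = -384
step 6: x = -927
step 7: x = -2238
step 8: x = -5403
step 9: x = -13044
step 10: x = -31491
The first disagreement with the log is at step 4, where the value should be x = -159.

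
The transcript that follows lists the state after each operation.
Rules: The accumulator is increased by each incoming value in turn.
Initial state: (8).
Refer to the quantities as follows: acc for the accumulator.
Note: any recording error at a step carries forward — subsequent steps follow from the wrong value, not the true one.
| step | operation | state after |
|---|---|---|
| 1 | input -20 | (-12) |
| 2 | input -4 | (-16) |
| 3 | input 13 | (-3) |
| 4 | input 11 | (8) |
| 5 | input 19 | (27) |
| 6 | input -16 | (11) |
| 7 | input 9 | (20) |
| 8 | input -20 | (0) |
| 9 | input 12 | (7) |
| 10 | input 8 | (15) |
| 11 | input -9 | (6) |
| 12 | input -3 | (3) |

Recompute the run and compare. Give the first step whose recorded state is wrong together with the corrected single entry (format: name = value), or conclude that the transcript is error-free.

step 1: acc = 8 + -20 = -12 -> matches
step 2: acc = -12 + -4 = -16 -> checks out
step 3: acc = -16 + 13 = -3 -> same as recorded
step 4: acc = -3 + 11 = 8 -> consistent with the transcript
step 5: acc = 8 + 19 = 27 -> consistent with the transcript
step 6: acc = 27 + -16 = 11 -> exactly as logged
step 7: acc = 11 + 9 = 20 -> matches
step 8: acc = 20 + -20 = 0 -> confirmed correct
step 9: acc = 0 + 12 = 12 -> this is not what the transcript shows
The audit stops at step 9: the recorded entry is wrong and should be acc = 12.

step 9, acc = 12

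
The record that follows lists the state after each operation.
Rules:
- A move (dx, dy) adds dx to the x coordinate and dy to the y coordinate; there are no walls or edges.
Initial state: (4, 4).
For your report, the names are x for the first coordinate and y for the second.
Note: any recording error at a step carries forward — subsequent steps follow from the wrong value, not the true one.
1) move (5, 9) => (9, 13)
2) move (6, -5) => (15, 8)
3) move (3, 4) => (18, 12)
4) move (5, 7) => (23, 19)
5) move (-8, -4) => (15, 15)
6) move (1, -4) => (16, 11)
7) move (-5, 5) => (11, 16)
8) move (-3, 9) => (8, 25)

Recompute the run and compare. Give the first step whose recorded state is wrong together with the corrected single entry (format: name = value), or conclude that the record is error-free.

no error

step 1: x = 4 + (5) = 9, y = 4 + (9) = 13 -> verified
step 2: x = 9 + (6) = 15, y = 13 + (-5) = 8 -> exactly as logged
step 3: x = 15 + (3) = 18, y = 8 + (4) = 12 -> exactly as logged
step 4: x = 18 + (5) = 23, y = 12 + (7) = 19 -> in agreement
step 5: x = 23 + (-8) = 15, y = 19 + (-4) = 15 -> agrees with the record
step 6: x = 15 + (1) = 16, y = 15 + (-4) = 11 -> verified
step 7: x = 16 + (-5) = 11, y = 11 + (5) = 16 -> agrees with the record
step 8: x = 11 + (-3) = 8, y = 16 + (9) = 25 -> checks out
Every step is consistent.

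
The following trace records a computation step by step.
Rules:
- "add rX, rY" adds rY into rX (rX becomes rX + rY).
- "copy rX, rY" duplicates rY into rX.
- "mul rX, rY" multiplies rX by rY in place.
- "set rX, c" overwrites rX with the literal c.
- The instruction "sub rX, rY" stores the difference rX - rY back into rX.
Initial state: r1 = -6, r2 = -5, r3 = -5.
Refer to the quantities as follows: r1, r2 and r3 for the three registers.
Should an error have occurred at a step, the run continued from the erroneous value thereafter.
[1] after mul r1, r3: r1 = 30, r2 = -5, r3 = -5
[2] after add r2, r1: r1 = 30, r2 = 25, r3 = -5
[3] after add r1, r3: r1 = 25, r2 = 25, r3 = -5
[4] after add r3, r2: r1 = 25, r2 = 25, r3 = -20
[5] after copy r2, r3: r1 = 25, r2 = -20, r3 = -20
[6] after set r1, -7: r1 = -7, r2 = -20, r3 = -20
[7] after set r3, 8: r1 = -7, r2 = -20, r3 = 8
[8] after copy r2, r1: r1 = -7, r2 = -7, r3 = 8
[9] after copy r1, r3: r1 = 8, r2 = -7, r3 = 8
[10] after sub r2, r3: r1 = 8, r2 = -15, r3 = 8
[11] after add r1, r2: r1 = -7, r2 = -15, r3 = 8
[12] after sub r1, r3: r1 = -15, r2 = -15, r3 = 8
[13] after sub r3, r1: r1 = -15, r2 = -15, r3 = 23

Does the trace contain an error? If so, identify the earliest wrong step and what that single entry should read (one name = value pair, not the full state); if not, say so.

step 1: r1 = -6 * -5 = 30 -> in agreement
step 2: r2 = -5 + 30 = 25 -> consistent with the trace
step 3: r1 = 30 + -5 = 25 -> confirmed correct
step 4: r3 = -5 + 25 = 20 -> the recorded entry deviates here
First deviation found at step 4; the corrected entry is r3 = 20.

step 4, r3 = 20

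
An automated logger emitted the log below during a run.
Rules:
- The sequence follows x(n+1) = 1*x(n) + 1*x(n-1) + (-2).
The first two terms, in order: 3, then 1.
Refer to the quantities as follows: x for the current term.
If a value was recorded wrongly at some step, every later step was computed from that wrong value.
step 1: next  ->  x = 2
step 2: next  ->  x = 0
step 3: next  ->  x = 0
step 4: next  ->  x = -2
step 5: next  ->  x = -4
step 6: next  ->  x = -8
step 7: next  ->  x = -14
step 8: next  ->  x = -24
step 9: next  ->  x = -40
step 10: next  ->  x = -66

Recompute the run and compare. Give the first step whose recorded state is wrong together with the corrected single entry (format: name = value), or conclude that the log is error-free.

Recomputing the run from the initial state:
step 1: x = 2
step 2: x = 1
step 3: x = 1
step 4: x = 0
step 5: x = -1
step 6: x = -3
step 7: x = -6
step 8: x = -11
step 9: x = -19
step 10: x = -32
The first disagreement with the log is at step 2, where the value should be x = 1.

step 2, x = 1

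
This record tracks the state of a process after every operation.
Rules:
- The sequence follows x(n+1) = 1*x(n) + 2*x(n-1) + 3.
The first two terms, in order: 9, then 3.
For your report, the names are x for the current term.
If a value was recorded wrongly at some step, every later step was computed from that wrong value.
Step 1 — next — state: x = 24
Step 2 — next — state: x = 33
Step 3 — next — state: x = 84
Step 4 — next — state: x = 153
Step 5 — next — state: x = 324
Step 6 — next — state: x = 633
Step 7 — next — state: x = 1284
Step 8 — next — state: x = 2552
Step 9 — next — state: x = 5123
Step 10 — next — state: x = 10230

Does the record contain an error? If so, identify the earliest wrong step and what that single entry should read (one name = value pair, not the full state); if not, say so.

step 8, x = 2553

step 1: x = 1*(3) + (2)*(9) + (3) = 24 -> exactly as logged
step 2: x = 1*(24) + (2)*(3) + (3) = 33 -> same as recorded
step 3: x = 1*(33) + (2)*(24) + (3) = 84 -> same as recorded
step 4: x = 1*(84) + (2)*(33) + (3) = 153 -> consistent with the record
step 5: x = 1*(153) + (2)*(84) + (3) = 324 -> no discrepancy
step 6: x = 1*(324) + (2)*(153) + (3) = 633 -> verified
step 7: x = 1*(633) + (2)*(324) + (3) = 1284 -> no discrepancy
step 8: x = 1*(1284) + (2)*(633) + (3) = 2553 -> a discrepancy with the record
That makes step 8 the first incorrect line — x = 2553 is what it should show.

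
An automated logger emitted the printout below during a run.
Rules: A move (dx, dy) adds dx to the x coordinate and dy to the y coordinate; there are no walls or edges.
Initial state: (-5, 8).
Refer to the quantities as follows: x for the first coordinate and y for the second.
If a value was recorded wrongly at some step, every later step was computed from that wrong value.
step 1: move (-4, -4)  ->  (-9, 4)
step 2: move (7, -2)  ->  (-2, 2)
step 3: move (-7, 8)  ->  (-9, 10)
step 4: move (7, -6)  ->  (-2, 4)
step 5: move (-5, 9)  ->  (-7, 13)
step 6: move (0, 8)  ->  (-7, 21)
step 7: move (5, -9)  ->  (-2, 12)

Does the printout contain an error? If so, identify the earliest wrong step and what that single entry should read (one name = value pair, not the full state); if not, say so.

no error

Step 1: x = -5 + (-4) = -9, y = 8 + (-4) = 4 — agrees with the printout.
Step 2: x = -9 + (7) = -2, y = 4 + (-2) = 2 — agrees with the printout.
Step 3: x = -2 + (-7) = -9, y = 2 + (8) = 10 — same as recorded.
Step 4: x = -9 + (7) = -2, y = 10 + (-6) = 4 — same as recorded.
Step 5: x = -2 + (-5) = -7, y = 4 + (9) = 13 — checks out.
Step 6: x = -7 + (0) = -7, y = 13 + (8) = 21 — checks out.
Step 7: x = -7 + (5) = -2, y = 21 + (-9) = 12 — agrees with the printout.
Each recorded entry agrees with the recomputation.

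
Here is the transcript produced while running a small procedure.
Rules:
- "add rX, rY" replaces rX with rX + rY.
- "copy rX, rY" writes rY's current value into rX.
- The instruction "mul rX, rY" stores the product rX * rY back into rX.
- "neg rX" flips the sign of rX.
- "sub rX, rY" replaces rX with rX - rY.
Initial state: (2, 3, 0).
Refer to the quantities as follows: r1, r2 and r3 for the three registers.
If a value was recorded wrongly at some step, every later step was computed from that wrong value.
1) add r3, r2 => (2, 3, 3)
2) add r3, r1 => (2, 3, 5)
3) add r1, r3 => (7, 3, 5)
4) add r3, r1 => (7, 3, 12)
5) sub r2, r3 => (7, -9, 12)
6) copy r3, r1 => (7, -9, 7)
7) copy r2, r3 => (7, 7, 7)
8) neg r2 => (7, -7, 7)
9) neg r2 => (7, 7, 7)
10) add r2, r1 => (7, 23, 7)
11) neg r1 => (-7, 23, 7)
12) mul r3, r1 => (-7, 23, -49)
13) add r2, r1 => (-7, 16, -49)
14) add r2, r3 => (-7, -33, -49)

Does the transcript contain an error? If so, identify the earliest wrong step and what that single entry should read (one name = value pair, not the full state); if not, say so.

step 10, r2 = 14

Step 1: r3 = 0 + 3 = 3 — same as recorded.
Step 2: r3 = 3 + 2 = 5 — same as recorded.
Step 3: r1 = 2 + 5 = 7 — verified.
Step 4: r3 = 5 + 7 = 12 — same as recorded.
Step 5: r2 = 3 - 12 = -9 — exactly as logged.
Step 6: r3 = 7 — same as recorded.
Step 7: r2 = 7 — consistent with the transcript.
Step 8: r2 = -(7) = -7 — confirmed correct.
Step 9: r2 = -(-7) = 7 — confirmed correct.
Step 10: r2 = 7 + 7 = 14 — not what was recorded.
Conclusion: step 10 carries the first error; the entry should be r2 = 14.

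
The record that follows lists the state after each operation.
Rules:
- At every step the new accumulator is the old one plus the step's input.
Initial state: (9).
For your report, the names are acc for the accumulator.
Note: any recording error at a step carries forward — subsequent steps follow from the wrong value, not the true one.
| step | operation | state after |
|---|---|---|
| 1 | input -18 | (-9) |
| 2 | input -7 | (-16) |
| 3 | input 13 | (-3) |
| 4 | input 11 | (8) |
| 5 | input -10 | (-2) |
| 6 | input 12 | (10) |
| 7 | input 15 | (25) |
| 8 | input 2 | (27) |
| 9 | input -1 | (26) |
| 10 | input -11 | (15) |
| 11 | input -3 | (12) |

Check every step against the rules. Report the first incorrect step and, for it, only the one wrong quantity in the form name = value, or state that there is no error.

no error

step 1: acc = 9 + -18 = -9 -> in agreement
step 2: acc = -9 + -7 = -16 -> in agreement
step 3: acc = -16 + 13 = -3 -> confirmed correct
step 4: acc = -3 + 11 = 8 -> verified
step 5: acc = 8 + -10 = -2 -> no discrepancy
step 6: acc = -2 + 12 = 10 -> agrees with the record
step 7: acc = 10 + 15 = 25 -> checks out
step 8: acc = 25 + 2 = 27 -> verified
step 9: acc = 27 + -1 = 26 -> exactly as logged
step 10: acc = 26 + -11 = 15 -> in agreement
step 11: acc = 15 + -3 = 12 -> exactly as logged
Each recorded entry agrees with the recomputation.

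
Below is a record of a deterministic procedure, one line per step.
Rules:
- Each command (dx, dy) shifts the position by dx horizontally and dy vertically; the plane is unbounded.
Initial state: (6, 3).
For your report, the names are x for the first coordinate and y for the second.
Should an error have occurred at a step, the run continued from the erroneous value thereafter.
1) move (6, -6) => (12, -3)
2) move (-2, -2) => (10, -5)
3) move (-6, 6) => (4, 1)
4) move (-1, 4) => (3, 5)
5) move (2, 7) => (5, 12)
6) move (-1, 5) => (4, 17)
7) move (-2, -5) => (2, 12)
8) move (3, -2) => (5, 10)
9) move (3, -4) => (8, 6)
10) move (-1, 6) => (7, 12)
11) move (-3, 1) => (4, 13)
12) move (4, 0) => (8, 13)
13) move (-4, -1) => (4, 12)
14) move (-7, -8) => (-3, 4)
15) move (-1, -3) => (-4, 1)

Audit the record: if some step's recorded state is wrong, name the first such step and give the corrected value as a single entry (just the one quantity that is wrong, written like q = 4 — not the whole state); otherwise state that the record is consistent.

1. x = 6 + (6) = 12, y = 3 + (-6) = -3 (in agreement)
2. x = 12 + (-2) = 10, y = -3 + (-2) = -5 (matches)
3. x = 10 + (-6) = 4, y = -5 + (6) = 1 (matches)
4. x = 4 + (-1) = 3, y = 1 + (4) = 5 (exactly as logged)
5. x = 3 + (2) = 5, y = 5 + (7) = 12 (agrees with the record)
6. x = 5 + (-1) = 4, y = 12 + (5) = 17 (agrees with the record)
7. x = 4 + (-2) = 2, y = 17 + (-5) = 12 (verified)
8. x = 2 + (3) = 5, y = 12 + (-2) = 10 (same as recorded)
9. x = 5 + (3) = 8, y = 10 + (-4) = 6 (agrees with the record)
10. x = 8 + (-1) = 7, y = 6 + (6) = 12 (consistent with the record)
11. x = 7 + (-3) = 4, y = 12 + (1) = 13 (exactly as logged)
12. x = 4 + (4) = 8, y = 13 + (0) = 13 (in agreement)
13. x = 8 + (-4) = 4, y = 13 + (-1) = 12 (checks out)
14. x = 4 + (-7) = -3, y = 12 + (-8) = 4 (matches)
15. x = -3 + (-1) = -4, y = 4 + (-3) = 1 (verified)
The recomputation confirms every line.

no error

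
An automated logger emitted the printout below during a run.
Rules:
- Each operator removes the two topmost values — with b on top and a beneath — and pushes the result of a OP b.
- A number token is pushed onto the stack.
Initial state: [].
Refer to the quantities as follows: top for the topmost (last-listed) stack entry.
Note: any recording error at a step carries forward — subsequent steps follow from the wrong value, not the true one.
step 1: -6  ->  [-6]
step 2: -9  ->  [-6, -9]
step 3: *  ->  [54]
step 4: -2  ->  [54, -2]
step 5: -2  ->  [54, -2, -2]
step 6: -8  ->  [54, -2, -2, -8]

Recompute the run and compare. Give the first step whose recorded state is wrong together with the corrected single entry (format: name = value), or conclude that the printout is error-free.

Step 1: push -6: top = -6 — exactly as logged.
Step 2: push -9: top = -9 — in agreement.
Step 3: -6 * -9 = 54 — agrees with the printout.
Step 4: push -2: top = -2 — checks out.
Step 5: push -2: top = -2 — exactly as logged.
Step 6: push -8: top = -8 — confirmed correct.
All entries verified; no error found.

no error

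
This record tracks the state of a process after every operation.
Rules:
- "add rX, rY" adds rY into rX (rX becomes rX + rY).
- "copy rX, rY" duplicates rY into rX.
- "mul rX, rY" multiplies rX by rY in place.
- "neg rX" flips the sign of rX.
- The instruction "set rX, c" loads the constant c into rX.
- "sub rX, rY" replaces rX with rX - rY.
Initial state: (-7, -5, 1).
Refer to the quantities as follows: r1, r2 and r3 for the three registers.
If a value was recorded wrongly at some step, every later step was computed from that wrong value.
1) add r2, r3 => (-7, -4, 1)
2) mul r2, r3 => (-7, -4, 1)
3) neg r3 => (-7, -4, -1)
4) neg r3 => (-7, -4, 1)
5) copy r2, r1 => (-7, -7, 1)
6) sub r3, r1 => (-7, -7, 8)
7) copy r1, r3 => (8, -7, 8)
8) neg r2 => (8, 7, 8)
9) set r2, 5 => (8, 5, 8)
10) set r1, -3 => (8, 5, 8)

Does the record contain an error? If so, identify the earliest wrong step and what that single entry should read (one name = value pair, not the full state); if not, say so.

1. r2 = -5 + 1 = -4 (exactly as logged)
2. r2 = -4 * 1 = -4 (matches)
3. r3 = -(1) = -1 (checks out)
4. r3 = -(-1) = 1 (no discrepancy)
5. r2 = -7 (agrees with the record)
6. r3 = 1 - -7 = 8 (confirmed correct)
7. r1 = 8 (no discrepancy)
8. r2 = -(-7) = 7 (exactly as logged)
9. r2 = 5 (in agreement)
10. r1 = -3 (first mismatch against the record)
First deviation found at step 10; the corrected entry is r1 = -3.

step 10, r1 = -3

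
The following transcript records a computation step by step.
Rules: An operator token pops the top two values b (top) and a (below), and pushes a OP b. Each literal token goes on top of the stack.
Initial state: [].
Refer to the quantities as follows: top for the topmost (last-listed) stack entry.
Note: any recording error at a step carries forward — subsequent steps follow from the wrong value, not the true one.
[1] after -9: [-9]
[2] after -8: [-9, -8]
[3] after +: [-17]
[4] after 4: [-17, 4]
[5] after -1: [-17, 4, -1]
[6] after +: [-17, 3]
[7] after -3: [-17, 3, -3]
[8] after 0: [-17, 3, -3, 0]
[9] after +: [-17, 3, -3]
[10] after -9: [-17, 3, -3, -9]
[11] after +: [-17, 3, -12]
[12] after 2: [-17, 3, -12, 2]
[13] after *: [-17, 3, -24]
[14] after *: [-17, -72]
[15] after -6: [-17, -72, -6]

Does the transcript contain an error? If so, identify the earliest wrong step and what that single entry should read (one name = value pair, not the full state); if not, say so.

no error

1. push -9: top = -9 (no discrepancy)
2. push -8: top = -8 (checks out)
3. -9 + -8 = -17 (consistent with the transcript)
4. push 4: top = 4 (confirmed correct)
5. push -1: top = -1 (agrees with the transcript)
6. 4 + -1 = 3 (agrees with the transcript)
7. push -3: top = -3 (in agreement)
8. push 0: top = 0 (same as recorded)
9. -3 + 0 = -3 (exactly as logged)
10. push -9: top = -9 (same as recorded)
11. -3 + -9 = -12 (agrees with the transcript)
12. push 2: top = 2 (no discrepancy)
13. -12 * 2 = -24 (matches)
14. 3 * -24 = -72 (in agreement)
15. push -6: top = -6 (matches)
The recomputation confirms every line.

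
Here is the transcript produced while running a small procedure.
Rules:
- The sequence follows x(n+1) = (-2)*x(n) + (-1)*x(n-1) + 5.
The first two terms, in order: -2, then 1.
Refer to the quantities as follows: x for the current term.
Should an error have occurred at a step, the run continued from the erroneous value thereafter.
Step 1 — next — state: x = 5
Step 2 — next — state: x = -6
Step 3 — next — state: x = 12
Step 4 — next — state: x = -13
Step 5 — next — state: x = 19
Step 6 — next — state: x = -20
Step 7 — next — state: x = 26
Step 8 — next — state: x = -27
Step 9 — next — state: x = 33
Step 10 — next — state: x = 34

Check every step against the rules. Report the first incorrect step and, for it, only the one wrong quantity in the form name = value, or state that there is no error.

step 10, x = -34

1. x = -2*(1) + (-1)*(-2) + (5) = 5 (verified)
2. x = -2*(5) + (-1)*(1) + (5) = -6 (confirmed correct)
3. x = -2*(-6) + (-1)*(5) + (5) = 12 (same as recorded)
4. x = -2*(12) + (-1)*(-6) + (5) = -13 (consistent with the transcript)
5. x = -2*(-13) + (-1)*(12) + (5) = 19 (consistent with the transcript)
6. x = -2*(19) + (-1)*(-13) + (5) = -20 (same as recorded)
7. x = -2*(-20) + (-1)*(19) + (5) = 26 (in agreement)
8. x = -2*(26) + (-1)*(-20) + (5) = -27 (verified)
9. x = -2*(-27) + (-1)*(26) + (5) = 33 (confirmed correct)
10. x = -2*(33) + (-1)*(-27) + (5) = -34 (the transcript disagrees here)
The audit stops at step 10: the recorded entry is wrong and should be x = -34.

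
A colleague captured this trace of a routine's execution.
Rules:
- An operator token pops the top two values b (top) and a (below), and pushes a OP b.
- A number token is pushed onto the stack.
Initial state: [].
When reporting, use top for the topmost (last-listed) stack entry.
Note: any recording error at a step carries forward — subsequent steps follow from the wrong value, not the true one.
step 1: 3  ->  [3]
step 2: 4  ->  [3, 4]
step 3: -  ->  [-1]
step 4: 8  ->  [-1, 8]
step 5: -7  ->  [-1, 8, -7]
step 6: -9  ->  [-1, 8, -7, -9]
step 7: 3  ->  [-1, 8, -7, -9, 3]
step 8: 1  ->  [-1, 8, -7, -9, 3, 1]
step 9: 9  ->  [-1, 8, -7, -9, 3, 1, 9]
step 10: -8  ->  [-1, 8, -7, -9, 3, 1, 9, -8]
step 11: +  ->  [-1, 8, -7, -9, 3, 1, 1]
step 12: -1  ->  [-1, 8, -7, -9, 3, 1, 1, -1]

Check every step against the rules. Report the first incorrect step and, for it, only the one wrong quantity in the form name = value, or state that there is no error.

no error

Recomputing the run from the initial state:
step 1: [3]
step 2: [3, 4]
step 3: [-1]
step 4: [-1, 8]
step 5: [-1, 8, -7]
step 6: [-1, 8, -7, -9]
step 7: [-1, 8, -7, -9, 3]
step 8: [-1, 8, -7, -9, 3, 1]
step 9: [-1, 8, -7, -9, 3, 1, 9]
step 10: [-1, 8, -7, -9, 3, 1, 9, -8]
step 11: [-1, 8, -7, -9, 3, 1, 1]
step 12: [-1, 8, -7, -9, 3, 1, 1, -1]
This matches the trace at every step.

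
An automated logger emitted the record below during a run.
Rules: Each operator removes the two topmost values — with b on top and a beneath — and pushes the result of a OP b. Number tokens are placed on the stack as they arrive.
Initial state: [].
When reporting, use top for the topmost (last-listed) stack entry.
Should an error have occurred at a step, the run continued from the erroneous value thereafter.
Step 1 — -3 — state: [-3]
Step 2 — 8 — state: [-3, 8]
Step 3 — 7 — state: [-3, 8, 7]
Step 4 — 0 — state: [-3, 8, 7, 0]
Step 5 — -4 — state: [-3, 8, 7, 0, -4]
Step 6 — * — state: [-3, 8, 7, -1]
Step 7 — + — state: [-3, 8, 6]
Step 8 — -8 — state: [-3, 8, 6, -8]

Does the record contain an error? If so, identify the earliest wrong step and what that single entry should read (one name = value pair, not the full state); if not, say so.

Recomputing the run from the initial state:
step 1: [-3]
step 2: [-3, 8]
step 3: [-3, 8, 7]
step 4: [-3, 8, 7, 0]
step 5: [-3, 8, 7, 0, -4]
step 6: [-3, 8, 7, 0]
step 7: [-3, 8, 7]
step 8: [-3, 8, 7, -8]
The first disagreement with the record is at step 6, where the value should be top = 0.

step 6, top = 0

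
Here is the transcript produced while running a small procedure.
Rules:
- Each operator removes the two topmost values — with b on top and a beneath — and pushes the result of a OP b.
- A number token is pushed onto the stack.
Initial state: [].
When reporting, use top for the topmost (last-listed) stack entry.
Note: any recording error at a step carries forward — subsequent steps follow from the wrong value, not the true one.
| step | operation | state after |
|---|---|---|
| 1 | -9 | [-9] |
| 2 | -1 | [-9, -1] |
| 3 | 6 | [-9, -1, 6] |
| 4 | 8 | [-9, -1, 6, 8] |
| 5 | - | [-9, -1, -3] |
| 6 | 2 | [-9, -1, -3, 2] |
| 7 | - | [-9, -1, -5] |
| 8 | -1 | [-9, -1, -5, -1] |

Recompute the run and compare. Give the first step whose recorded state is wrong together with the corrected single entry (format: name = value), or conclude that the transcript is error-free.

step 5, top = -2

Recomputing the run from the initial state:
step 1: [-9]
step 2: [-9, -1]
step 3: [-9, -1, 6]
step 4: [-9, -1, 6, 8]
step 5: [-9, -1, -2]
step 6: [-9, -1, -2, 2]
step 7: [-9, -1, -4]
step 8: [-9, -1, -4, -1]
The first disagreement with the transcript is at step 5, where the value should be top = -2.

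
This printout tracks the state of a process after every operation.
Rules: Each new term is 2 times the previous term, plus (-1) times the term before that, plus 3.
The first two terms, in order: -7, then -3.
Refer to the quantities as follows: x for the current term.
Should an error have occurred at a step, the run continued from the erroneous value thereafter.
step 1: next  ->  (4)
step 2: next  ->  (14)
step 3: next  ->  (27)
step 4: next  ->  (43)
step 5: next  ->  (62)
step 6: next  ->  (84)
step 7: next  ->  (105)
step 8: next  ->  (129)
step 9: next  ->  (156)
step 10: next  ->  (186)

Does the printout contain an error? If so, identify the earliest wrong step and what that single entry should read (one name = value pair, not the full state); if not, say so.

Recomputing the run from the initial state:
step 1: x = 4
step 2: x = 14
step 3: x = 27
step 4: x = 43
step 5: x = 62
step 6: x = 84
step 7: x = 109
step 8: x = 137
step 9: x = 168
step 10: x = 202
The first disagreement with the printout is at step 7, where the value should be x = 109.

step 7, x = 109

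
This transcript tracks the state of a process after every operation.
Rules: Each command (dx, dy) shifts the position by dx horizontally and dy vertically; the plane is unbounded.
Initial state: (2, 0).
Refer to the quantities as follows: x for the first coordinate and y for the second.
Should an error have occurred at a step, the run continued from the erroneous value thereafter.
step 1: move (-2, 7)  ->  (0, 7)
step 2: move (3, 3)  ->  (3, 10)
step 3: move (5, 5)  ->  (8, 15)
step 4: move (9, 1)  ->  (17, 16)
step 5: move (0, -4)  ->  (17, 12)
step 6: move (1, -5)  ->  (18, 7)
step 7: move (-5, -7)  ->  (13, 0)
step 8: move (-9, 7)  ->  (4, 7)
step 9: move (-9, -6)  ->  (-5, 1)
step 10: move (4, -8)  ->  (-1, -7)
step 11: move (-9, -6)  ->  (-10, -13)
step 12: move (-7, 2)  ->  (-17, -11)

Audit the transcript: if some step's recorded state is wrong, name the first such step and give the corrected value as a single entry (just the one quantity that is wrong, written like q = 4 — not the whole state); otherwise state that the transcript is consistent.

no error

1. x = 2 + (-2) = 0, y = 0 + (7) = 7 (no discrepancy)
2. x = 0 + (3) = 3, y = 7 + (3) = 10 (no discrepancy)
3. x = 3 + (5) = 8, y = 10 + (5) = 15 (matches)
4. x = 8 + (9) = 17, y = 15 + (1) = 16 (verified)
5. x = 17 + (0) = 17, y = 16 + (-4) = 12 (checks out)
6. x = 17 + (1) = 18, y = 12 + (-5) = 7 (verified)
7. x = 18 + (-5) = 13, y = 7 + (-7) = 0 (in agreement)
8. x = 13 + (-9) = 4, y = 0 + (7) = 7 (checks out)
9. x = 4 + (-9) = -5, y = 7 + (-6) = 1 (same as recorded)
10. x = -5 + (4) = -1, y = 1 + (-8) = -7 (matches)
11. x = -1 + (-9) = -10, y = -7 + (-6) = -13 (confirmed correct)
12. x = -10 + (-7) = -17, y = -13 + (2) = -11 (verified)
Each recorded entry agrees with the recomputation.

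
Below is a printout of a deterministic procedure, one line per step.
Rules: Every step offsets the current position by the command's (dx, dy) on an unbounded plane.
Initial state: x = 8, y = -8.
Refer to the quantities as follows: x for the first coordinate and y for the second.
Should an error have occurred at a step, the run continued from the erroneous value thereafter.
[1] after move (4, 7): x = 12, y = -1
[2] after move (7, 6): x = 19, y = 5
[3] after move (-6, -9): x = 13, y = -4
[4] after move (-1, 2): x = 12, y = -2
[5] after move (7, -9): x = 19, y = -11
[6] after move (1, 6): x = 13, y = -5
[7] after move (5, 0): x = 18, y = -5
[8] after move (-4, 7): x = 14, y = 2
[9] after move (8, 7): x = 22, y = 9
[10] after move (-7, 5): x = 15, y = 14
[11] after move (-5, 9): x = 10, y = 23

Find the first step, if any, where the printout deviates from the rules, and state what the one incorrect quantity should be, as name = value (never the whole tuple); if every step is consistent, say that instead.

step 1: x = 8 + (4) = 12, y = -8 + (7) = -1 -> in agreement
step 2: x = 12 + (7) = 19, y = -1 + (6) = 5 -> no discrepancy
step 3: x = 19 + (-6) = 13, y = 5 + (-9) = -4 -> same as recorded
step 4: x = 13 + (-1) = 12, y = -4 + (2) = -2 -> verified
step 5: x = 12 + (7) = 19, y = -2 + (-9) = -11 -> verified
step 6: x = 19 + (1) = 20, y = -11 + (6) = -5 -> first mismatch against the printout
The audit stops at step 6: the recorded entry is wrong and should be x = 20.

step 6, x = 20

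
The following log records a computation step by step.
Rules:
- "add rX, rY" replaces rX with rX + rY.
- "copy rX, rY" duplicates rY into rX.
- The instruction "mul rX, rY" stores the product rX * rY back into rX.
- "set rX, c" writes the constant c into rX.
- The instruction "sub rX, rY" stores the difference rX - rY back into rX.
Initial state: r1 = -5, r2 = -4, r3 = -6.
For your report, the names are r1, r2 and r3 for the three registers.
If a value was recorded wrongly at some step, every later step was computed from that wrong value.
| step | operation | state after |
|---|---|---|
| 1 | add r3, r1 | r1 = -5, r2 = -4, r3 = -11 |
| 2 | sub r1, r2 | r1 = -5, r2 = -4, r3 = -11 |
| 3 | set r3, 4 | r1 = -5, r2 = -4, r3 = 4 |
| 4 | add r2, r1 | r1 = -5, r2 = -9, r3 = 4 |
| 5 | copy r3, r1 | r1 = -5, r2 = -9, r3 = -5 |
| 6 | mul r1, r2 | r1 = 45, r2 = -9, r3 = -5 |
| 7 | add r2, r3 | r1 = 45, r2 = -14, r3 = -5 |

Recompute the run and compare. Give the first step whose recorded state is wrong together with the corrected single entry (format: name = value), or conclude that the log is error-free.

1. r3 = -6 + -5 = -11 (matches)
2. r1 = -5 - -4 = -1 (the log disagrees here)
First deviation found at step 2; the corrected entry is r1 = -1.

step 2, r1 = -1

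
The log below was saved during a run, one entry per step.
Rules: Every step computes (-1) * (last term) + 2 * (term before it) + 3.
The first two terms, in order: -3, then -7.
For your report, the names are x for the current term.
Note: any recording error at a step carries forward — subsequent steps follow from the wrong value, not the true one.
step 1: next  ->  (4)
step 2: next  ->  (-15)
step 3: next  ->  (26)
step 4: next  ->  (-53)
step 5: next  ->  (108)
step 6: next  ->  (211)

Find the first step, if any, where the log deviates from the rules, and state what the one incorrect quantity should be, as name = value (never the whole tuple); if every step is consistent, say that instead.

step 6, x = -211

step 1: x = -1*(-7) + (2)*(-3) + (3) = 4 -> verified
step 2: x = -1*(4) + (2)*(-7) + (3) = -15 -> agrees with the log
step 3: x = -1*(-15) + (2)*(4) + (3) = 26 -> in agreement
step 4: x = -1*(26) + (2)*(-15) + (3) = -53 -> no discrepancy
step 5: x = -1*(-53) + (2)*(26) + (3) = 108 -> in agreement
step 6: x = -1*(108) + (2)*(-53) + (3) = -211 -> the recorded entry deviates here
The audit stops at step 6: the recorded entry is wrong and should be x = -211.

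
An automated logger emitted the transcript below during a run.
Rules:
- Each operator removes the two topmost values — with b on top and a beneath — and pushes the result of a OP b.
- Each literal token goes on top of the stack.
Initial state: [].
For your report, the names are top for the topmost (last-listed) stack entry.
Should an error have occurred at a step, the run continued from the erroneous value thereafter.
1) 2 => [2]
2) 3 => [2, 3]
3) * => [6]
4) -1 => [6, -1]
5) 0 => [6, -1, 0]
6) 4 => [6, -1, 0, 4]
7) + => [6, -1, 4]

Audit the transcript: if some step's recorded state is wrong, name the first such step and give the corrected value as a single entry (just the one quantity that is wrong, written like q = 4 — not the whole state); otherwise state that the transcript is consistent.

no error

step 1: push 2: top = 2 -> no discrepancy
step 2: push 3: top = 3 -> agrees with the transcript
step 3: 2 * 3 = 6 -> exactly as logged
step 4: push -1: top = -1 -> no discrepancy
step 5: push 0: top = 0 -> exactly as logged
step 6: push 4: top = 4 -> verified
step 7: 0 + 4 = 4 -> matches
Nothing is out of place; the run is error-free.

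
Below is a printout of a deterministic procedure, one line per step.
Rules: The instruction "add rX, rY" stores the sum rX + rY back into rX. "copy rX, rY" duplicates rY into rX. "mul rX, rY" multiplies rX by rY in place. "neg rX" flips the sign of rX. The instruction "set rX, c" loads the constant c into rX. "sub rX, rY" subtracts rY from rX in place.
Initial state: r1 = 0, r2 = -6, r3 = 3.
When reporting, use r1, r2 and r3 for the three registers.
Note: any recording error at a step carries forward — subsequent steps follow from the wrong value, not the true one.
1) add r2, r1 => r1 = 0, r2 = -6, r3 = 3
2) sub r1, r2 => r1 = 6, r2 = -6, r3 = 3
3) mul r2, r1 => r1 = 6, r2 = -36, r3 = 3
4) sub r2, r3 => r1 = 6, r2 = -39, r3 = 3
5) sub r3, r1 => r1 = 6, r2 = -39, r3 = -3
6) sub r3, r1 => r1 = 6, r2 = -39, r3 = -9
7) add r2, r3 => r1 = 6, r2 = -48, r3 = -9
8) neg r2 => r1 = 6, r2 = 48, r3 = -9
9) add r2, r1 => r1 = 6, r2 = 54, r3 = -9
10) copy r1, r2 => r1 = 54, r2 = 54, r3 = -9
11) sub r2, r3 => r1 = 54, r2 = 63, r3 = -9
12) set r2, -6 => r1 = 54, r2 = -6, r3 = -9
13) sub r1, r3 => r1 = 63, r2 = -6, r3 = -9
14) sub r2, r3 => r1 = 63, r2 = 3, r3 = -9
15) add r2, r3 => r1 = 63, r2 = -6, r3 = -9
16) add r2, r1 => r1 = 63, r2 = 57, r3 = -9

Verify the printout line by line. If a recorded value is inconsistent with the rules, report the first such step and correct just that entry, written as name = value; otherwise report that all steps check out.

no error

step 1: r2 = -6 + 0 = -6 -> matches
step 2: r1 = 0 - -6 = 6 -> checks out
step 3: r2 = -6 * 6 = -36 -> no discrepancy
step 4: r2 = -36 - 3 = -39 -> consistent with the printout
step 5: r3 = 3 - 6 = -3 -> exactly as logged
step 6: r3 = -3 - 6 = -9 -> matches
step 7: r2 = -39 + -9 = -48 -> consistent with the printout
step 8: r2 = -(-48) = 48 -> confirmed correct
step 9: r2 = 48 + 6 = 54 -> consistent with the printout
step 10: r1 = 54 -> exactly as logged
step 11: r2 = 54 - -9 = 63 -> agrees with the printout
step 12: r2 = -6 -> matches
step 13: r1 = 54 - -9 = 63 -> consistent with the printout
step 14: r2 = -6 - -9 = 3 -> agrees with the printout
step 15: r2 = 3 + -9 = -6 -> matches
step 16: r2 = -6 + 63 = 57 -> agrees with the printout
Every step is consistent.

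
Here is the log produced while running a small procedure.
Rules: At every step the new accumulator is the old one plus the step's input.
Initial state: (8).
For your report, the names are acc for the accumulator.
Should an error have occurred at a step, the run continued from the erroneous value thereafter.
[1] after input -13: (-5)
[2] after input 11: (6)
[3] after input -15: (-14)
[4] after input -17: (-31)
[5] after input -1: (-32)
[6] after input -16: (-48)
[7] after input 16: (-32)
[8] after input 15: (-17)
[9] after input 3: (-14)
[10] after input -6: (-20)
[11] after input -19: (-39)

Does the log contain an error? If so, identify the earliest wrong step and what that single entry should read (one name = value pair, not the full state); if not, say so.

step 1: acc = 8 + -13 = -5 -> exactly as logged
step 2: acc = -5 + 11 = 6 -> same as recorded
step 3: acc = 6 + -15 = -9 -> this is not what the log shows
Conclusion: step 3 carries the first error; the entry should be acc = -9.

step 3, acc = -9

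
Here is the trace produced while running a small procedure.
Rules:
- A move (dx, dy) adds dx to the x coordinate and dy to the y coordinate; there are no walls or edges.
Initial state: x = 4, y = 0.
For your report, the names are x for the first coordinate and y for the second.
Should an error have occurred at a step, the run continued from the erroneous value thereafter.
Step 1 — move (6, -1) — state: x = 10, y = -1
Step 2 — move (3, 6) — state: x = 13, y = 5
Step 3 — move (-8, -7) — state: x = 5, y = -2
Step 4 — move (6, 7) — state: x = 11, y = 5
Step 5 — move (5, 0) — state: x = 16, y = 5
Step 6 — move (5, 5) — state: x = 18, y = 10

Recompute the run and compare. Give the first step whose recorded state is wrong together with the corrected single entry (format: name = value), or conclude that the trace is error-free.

1. x = 4 + (6) = 10, y = 0 + (-1) = -1 (confirmed correct)
2. x = 10 + (3) = 13, y = -1 + (6) = 5 (confirmed correct)
3. x = 13 + (-8) = 5, y = 5 + (-7) = -2 (same as recorded)
4. x = 5 + (6) = 11, y = -2 + (7) = 5 (consistent with the trace)
5. x = 11 + (5) = 16, y = 5 + (0) = 5 (verified)
6. x = 16 + (5) = 21, y = 5 + (5) = 10 (a discrepancy with the trace)
First incorrect step: 6; the correct value is x = 21.

step 6, x = 21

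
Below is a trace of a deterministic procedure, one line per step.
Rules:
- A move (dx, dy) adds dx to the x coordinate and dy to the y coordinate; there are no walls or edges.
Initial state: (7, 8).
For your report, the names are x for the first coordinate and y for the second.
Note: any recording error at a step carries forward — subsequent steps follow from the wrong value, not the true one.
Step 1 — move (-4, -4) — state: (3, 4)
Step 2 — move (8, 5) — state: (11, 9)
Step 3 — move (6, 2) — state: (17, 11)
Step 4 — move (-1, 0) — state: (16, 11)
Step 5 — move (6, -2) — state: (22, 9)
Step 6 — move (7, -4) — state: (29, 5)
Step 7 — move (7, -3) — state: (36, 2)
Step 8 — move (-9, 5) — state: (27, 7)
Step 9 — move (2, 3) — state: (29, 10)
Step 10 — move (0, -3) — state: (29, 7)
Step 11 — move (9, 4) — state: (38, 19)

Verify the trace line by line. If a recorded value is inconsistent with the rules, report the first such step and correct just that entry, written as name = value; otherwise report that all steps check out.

1. x = 7 + (-4) = 3, y = 8 + (-4) = 4 (exactly as logged)
2. x = 3 + (8) = 11, y = 4 + (5) = 9 (matches)
3. x = 11 + (6) = 17, y = 9 + (2) = 11 (no discrepancy)
4. x = 17 + (-1) = 16, y = 11 + (0) = 11 (matches)
5. x = 16 + (6) = 22, y = 11 + (-2) = 9 (agrees with the trace)
6. x = 22 + (7) = 29, y = 9 + (-4) = 5 (in agreement)
7. x = 29 + (7) = 36, y = 5 + (-3) = 2 (checks out)
8. x = 36 + (-9) = 27, y = 2 + (5) = 7 (verified)
9. x = 27 + (2) = 29, y = 7 + (3) = 10 (in agreement)
10. x = 29 + (0) = 29, y = 10 + (-3) = 7 (consistent with the trace)
11. x = 29 + (9) = 38, y = 7 + (4) = 11 (a discrepancy with the trace)
First incorrect step: 11; the correct value is y = 11.

step 11, y = 11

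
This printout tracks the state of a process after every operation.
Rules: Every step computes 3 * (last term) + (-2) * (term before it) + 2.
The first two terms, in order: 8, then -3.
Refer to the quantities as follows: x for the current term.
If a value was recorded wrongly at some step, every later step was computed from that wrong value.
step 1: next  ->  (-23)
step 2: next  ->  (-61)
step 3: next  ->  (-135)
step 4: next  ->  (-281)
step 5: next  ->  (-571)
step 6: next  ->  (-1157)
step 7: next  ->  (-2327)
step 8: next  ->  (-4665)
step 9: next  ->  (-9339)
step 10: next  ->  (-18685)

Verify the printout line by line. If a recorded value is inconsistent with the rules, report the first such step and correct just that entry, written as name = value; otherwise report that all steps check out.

Recomputing the run from the initial state:
step 1: x = -23
step 2: x = -61
step 3: x = -135
step 4: x = -281
step 5: x = -571
step 6: x = -1149
step 7: x = -2303
step 8: x = -4609
step 9: x = -9219
step 10: x = -18437
The first disagreement with the printout is at step 6, where the value should be x = -1149.

step 6, x = -1149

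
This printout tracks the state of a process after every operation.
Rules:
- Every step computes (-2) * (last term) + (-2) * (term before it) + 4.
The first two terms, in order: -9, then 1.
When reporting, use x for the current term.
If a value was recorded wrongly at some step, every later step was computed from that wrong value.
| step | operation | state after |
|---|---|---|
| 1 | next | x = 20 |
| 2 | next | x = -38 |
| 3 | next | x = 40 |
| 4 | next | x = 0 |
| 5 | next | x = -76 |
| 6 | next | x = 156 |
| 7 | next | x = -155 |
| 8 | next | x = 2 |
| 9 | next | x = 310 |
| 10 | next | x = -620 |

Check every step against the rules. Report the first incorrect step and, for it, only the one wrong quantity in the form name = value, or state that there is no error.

Recomputing the run from the initial state:
step 1: x = 20
step 2: x = -38
step 3: x = 40
step 4: x = 0
step 5: x = -76
step 6: x = 156
step 7: x = -156
step 8: x = 4
step 9: x = 308
step 10: x = -620
The first disagreement with the printout is at step 7, where the value should be x = -156.

step 7, x = -156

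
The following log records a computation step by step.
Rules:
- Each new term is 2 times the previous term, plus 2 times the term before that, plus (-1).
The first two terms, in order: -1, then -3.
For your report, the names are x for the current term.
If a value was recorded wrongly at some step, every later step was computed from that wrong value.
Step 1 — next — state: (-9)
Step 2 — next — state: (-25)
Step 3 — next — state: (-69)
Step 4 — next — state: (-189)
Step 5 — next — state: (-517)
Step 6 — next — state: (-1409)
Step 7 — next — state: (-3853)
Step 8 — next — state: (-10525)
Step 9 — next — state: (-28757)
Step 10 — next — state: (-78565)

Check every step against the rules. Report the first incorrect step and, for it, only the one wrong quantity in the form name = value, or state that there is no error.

step 6, x = -1413

Recomputing the run from the initial state:
step 1: x = -9
step 2: x = -25
step 3: x = -69
step 4: x = -189
step 5: x = -517
step 6: x = -1413
step 7: x = -3861
step 8: x = -10549
step 9: x = -28821
step 10: x = -78741
The first disagreement with the log is at step 6, where the value should be x = -1413.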